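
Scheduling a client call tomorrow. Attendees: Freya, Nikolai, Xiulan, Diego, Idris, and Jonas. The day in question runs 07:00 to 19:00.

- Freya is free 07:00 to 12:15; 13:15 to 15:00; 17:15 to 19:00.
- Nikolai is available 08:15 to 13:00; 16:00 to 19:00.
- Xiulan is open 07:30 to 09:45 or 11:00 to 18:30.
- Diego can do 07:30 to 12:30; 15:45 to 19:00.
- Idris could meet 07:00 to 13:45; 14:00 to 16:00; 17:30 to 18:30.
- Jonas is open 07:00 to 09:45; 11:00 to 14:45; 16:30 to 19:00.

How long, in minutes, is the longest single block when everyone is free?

Freya ∩ Nikolai: 08:15-12:15, 17:15-19:00.
Freya ∩ Nikolai ∩ Xiulan: 08:15-09:45, 11:00-12:15, 17:15-18:30.
Freya ∩ Nikolai ∩ Xiulan ∩ Diego: 08:15-09:45, 11:00-12:15, 17:15-18:30.
Freya ∩ Nikolai ∩ Xiulan ∩ Diego ∩ Idris: 08:15-09:45, 11:00-12:15, 17:30-18:30.
Freya ∩ Nikolai ∩ Xiulan ∩ Diego ∩ Idris ∩ Jonas: 08:15-09:45, 11:00-12:15, 17:30-18:30.
The longest is 08:15-09:45 at 90 minutes.

90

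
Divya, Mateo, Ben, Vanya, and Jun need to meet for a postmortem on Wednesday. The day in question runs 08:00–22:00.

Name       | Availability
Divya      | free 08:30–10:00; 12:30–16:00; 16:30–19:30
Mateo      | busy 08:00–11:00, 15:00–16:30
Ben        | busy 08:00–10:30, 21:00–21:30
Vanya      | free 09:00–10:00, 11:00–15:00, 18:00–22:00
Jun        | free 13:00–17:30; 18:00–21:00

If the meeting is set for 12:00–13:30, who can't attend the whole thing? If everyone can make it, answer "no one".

Divya free: 08:30-10:00, 12:30-16:00, 16:30-19:30.
Mateo free: 11:00-15:00, 16:30-22:00 (invert busy blocks within the working day).
Ben free: 10:30-21:00, 21:30-22:00 (invert busy blocks within the working day).
Vanya free: 09:00-10:00, 11:00-15:00, 18:00-22:00.
Jun free: 13:00-17:30, 18:00-21:00.
Divya: not fully free for 12:00-13:30. Mateo: free for 12:00-13:30. Ben: free for 12:00-13:30. Vanya: free for 12:00-13:30. Jun: not fully free for 12:00-13:30.

Divya, Jun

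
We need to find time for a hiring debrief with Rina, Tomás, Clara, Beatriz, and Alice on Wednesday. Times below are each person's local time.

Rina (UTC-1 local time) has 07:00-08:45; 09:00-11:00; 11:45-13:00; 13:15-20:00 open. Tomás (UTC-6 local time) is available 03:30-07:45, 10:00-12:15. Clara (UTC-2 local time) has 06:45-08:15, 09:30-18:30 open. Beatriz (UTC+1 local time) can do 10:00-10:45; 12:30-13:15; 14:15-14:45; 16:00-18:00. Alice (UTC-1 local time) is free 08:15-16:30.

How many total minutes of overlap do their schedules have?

Rina in UTC: 08:00-09:45, 10:00-12:00, 12:45-14:00, 14:15-21:00 (add 1h to convert from UTC-1).
Tomás in UTC: 09:30-13:45, 16:00-18:15 (add 6h to convert from UTC-6).
Clara in UTC: 08:45-10:15, 11:30-20:30 (add 2h to convert from UTC-2).
Beatriz in UTC: 09:00-09:45, 11:30-12:15, 13:15-13:45, 15:00-17:00 (subtract 1h to convert from UTC+1).
Alice in UTC: 09:15-17:30 (add 1h to convert from UTC-1).
Rina ∩ Tomás: 09:30-09:45, 10:00-12:00, 12:45-13:45, 16:00-18:15.
Rina ∩ Tomás ∩ Clara: 09:30-09:45, 10:00-10:15, 11:30-12:00, 12:45-13:45, 16:00-18:15.
Rina ∩ Tomás ∩ Clara ∩ Beatriz: 09:30-09:45, 11:30-12:00, 13:15-13:45, 16:00-17:00.
Rina ∩ Tomás ∩ Clara ∩ Beatriz ∩ Alice: 09:30-09:45, 11:30-12:00, 13:15-13:45, 16:00-17:00.
Summing the common windows: 15 + 30 + 30 + 60 = 135 minutes.

135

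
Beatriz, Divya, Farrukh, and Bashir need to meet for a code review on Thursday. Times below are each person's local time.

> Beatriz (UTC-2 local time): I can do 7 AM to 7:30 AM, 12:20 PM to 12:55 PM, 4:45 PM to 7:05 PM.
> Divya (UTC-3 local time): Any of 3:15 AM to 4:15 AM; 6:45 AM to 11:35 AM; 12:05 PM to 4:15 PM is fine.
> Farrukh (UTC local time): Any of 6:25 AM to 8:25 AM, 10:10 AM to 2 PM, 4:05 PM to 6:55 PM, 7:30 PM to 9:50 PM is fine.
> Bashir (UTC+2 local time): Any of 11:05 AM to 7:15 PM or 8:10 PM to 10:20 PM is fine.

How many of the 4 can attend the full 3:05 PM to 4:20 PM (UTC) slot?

2

Beatriz in UTC: 09:00-09:30, 14:20-14:55, 18:45-21:05 (add 2h to convert from UTC-2).
Divya in UTC: 06:15-07:15, 09:45-14:35, 15:05-19:15 (add 3h to convert from UTC-3).
Farrukh in UTC: 06:25-08:25, 10:10-14:00, 16:05-18:55, 19:30-21:50.
Bashir in UTC: 09:05-17:15, 18:10-20:20 (subtract 2h to convert from UTC+2).
Divya and Bashir can make the full 15:05-16:20 slot — that's 2.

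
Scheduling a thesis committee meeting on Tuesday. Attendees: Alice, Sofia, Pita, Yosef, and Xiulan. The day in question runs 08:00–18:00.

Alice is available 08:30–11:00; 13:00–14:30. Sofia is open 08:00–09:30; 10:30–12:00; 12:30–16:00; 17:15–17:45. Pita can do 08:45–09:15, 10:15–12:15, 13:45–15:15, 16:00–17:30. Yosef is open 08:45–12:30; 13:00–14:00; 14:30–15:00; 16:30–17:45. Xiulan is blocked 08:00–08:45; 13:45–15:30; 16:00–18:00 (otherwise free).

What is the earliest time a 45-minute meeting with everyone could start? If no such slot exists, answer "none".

none

Alice free: 08:30-11:00, 13:00-14:30.
Sofia free: 08:00-09:30, 10:30-12:00, 12:30-16:00, 17:15-17:45.
Pita free: 08:45-09:15, 10:15-12:15, 13:45-15:15, 16:00-17:30.
Yosef free: 08:45-12:30, 13:00-14:00, 14:30-15:00, 16:30-17:45.
Xiulan free: 08:45-13:45, 15:30-16:00 (invert busy blocks within the working day).
Alice ∩ Sofia: 08:30-09:30, 10:30-11:00, 13:00-14:30.
Alice ∩ Sofia ∩ Pita: 08:45-09:15, 10:30-11:00, 13:45-14:30.
Alice ∩ Sofia ∩ Pita ∩ Yosef: 08:45-09:15, 10:30-11:00, 13:45-14:00.
Alice ∩ Sofia ∩ Pita ∩ Yosef ∩ Xiulan: 08:45-09:15, 10:30-11:00.
Those are the intersection windows.
No common window is at least 45 minutes long.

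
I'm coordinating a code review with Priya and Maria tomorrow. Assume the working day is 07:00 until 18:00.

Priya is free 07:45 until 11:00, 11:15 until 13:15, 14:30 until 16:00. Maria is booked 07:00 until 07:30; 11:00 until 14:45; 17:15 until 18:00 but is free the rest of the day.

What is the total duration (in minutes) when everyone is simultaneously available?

270

Priya free: 07:45-11:00, 11:15-13:15, 14:30-16:00.
Maria free: 07:30-11:00, 14:45-17:15 (invert busy blocks within the working day).
Priya ∩ Maria: 07:45-11:00, 14:45-16:00.
Summing the common windows: 195 + 75 = 270 minutes.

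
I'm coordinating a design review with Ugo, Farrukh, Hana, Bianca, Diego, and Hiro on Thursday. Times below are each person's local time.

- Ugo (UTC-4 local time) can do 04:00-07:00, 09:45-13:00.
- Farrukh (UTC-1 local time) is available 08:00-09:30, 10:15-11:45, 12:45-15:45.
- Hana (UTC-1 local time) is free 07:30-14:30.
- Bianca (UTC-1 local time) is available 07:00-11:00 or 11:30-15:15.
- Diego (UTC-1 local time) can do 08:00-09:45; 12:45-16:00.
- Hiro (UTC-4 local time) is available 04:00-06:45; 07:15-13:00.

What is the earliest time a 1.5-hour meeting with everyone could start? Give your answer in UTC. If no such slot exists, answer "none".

09:00

Ugo in UTC: 08:00-11:00, 13:45-17:00 (add 4h to convert from UTC-4).
Farrukh in UTC: 09:00-10:30, 11:15-12:45, 13:45-16:45 (add 1h to convert from UTC-1).
Hana in UTC: 08:30-15:30 (add 1h to convert from UTC-1).
Bianca in UTC: 08:00-12:00, 12:30-16:15 (add 1h to convert from UTC-1).
Diego in UTC: 09:00-10:45, 13:45-17:00 (add 1h to convert from UTC-1).
Hiro in UTC: 08:00-10:45, 11:15-17:00 (add 4h to convert from UTC-4).
Ugo ∩ Farrukh: 09:00-10:30, 13:45-16:45.
Ugo ∩ Farrukh ∩ Hana: 09:00-10:30, 13:45-15:30.
Ugo ∩ Farrukh ∩ Hana ∩ Bianca: 09:00-10:30, 13:45-15:30.
Ugo ∩ Farrukh ∩ Hana ∩ Bianca ∩ Diego: 09:00-10:30, 13:45-15:30.
Ugo ∩ Farrukh ∩ Hana ∩ Bianca ∩ Diego ∩ Hiro: 09:00-10:30, 13:45-15:30.
Those are the intersection windows.
The first common window of at least 90 minutes is 09:00-10:30, so the earliest start is 09:00.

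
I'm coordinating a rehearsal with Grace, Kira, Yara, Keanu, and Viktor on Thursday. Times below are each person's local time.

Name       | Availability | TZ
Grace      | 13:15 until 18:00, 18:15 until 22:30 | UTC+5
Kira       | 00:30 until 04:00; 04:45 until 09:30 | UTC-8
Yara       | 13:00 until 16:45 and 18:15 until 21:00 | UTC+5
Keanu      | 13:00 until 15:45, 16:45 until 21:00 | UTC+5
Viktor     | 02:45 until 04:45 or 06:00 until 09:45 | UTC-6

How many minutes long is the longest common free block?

Grace in UTC: 08:15-13:00, 13:15-17:30 (subtract 5h to convert from UTC+5).
Kira in UTC: 08:30-12:00, 12:45-17:30 (add 8h to convert from UTC-8).
Yara in UTC: 08:00-11:45, 13:15-16:00 (subtract 5h to convert from UTC+5).
Keanu in UTC: 08:00-10:45, 11:45-16:00 (subtract 5h to convert from UTC+5).
Viktor in UTC: 08:45-10:45, 12:00-15:45 (add 6h to convert from UTC-6).
Grace ∩ Kira: 08:30-12:00, 12:45-13:00, 13:15-17:30.
Grace ∩ Kira ∩ Yara: 08:30-11:45, 13:15-16:00.
Grace ∩ Kira ∩ Yara ∩ Keanu: 08:30-10:45, 13:15-16:00.
Grace ∩ Kira ∩ Yara ∩ Keanu ∩ Viktor: 08:45-10:45, 13:15-15:45.
The longest is 13:15-15:45 at 150 minutes.

150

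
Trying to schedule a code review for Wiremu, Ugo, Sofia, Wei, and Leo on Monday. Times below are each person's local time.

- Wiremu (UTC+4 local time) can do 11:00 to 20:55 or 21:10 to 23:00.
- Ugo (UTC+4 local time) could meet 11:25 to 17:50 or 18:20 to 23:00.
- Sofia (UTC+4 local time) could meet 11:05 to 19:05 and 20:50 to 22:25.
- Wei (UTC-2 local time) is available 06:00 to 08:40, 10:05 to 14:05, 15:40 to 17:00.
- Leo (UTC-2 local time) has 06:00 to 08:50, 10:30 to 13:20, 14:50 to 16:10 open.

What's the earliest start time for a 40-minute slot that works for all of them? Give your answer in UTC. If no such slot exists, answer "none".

08:00

Wiremu in UTC: 07:00-16:55, 17:10-19:00 (subtract 4h to convert from UTC+4).
Ugo in UTC: 07:25-13:50, 14:20-19:00 (subtract 4h to convert from UTC+4).
Sofia in UTC: 07:05-15:05, 16:50-18:25 (subtract 4h to convert from UTC+4).
Wei in UTC: 08:00-10:40, 12:05-16:05, 17:40-19:00 (add 2h to convert from UTC-2).
Leo in UTC: 08:00-10:50, 12:30-15:20, 16:50-18:10 (add 2h to convert from UTC-2).
Wiremu ∩ Ugo: 07:25-13:50, 14:20-16:55, 17:10-19:00.
Wiremu ∩ Ugo ∩ Sofia: 07:25-13:50, 14:20-15:05, 16:50-16:55, 17:10-18:25.
Wiremu ∩ Ugo ∩ Sofia ∩ Wei: 08:00-10:40, 12:05-13:50, 14:20-15:05, 17:40-18:25.
Wiremu ∩ Ugo ∩ Sofia ∩ Wei ∩ Leo: 08:00-10:40, 12:30-13:50, 14:20-15:05, 17:40-18:10.
The first common window of at least 40 minutes is 08:00-10:40, so the earliest start is 08:00.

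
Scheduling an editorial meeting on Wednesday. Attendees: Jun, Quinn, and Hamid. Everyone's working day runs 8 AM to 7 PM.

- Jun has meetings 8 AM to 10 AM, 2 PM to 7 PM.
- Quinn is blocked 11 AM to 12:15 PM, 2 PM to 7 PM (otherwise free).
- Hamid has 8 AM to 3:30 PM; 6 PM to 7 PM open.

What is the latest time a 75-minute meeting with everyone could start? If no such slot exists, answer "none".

12:45

Jun free: 10:00-14:00 (invert busy blocks within the working day).
Quinn free: 08:00-11:00, 12:15-14:00 (invert busy blocks within the working day).
Hamid free: 08:00-15:30, 18:00-19:00.
Jun ∩ Quinn: 10:00-11:00, 12:15-14:00.
Jun ∩ Quinn ∩ Hamid: 10:00-11:00, 12:15-14:00.
The last common window of at least 75 minutes is 12:15-14:00; a 75-minute meeting can start as late as 12:45 and still end by 14:00.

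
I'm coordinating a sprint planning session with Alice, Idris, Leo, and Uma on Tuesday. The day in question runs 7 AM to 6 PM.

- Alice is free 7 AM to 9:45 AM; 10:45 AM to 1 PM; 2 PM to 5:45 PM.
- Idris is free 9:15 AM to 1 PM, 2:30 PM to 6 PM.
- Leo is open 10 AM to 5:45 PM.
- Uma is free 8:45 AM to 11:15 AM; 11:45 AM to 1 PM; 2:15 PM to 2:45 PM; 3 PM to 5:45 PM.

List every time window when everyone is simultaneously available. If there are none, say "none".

10:45-11:15, 11:45-13:00, 14:30-14:45, 15:00-17:45

Alice ∩ Idris: 09:15-09:45, 10:45-13:00, 14:30-17:45.
Alice ∩ Idris ∩ Leo: 10:45-13:00, 14:30-17:45.
Alice ∩ Idris ∩ Leo ∩ Uma: 10:45-11:15, 11:45-13:00, 14:30-14:45, 15:00-17:45.
So the common availability across everyone is 10:45-11:15, 11:45-13:00, 14:30-14:45, 15:00-17:45.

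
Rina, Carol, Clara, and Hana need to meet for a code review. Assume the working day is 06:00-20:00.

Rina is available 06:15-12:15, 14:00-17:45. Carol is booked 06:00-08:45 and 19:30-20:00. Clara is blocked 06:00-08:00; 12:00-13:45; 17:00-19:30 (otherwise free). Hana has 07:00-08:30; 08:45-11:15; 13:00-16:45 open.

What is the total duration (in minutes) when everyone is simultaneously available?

315

Rina free: 06:15-12:15, 14:00-17:45.
Carol free: 08:45-19:30 (invert busy blocks within the working day).
Clara free: 08:00-12:00, 13:45-17:00, 19:30-20:00 (invert busy blocks within the working day).
Hana free: 07:00-08:30, 08:45-11:15, 13:00-16:45.
Rina ∩ Carol: 08:45-12:15, 14:00-17:45.
Rina ∩ Carol ∩ Clara: 08:45-12:00, 14:00-17:00.
Rina ∩ Carol ∩ Clara ∩ Hana: 08:45-11:15, 14:00-16:45.
Summing the common windows: 150 + 165 = 315 minutes.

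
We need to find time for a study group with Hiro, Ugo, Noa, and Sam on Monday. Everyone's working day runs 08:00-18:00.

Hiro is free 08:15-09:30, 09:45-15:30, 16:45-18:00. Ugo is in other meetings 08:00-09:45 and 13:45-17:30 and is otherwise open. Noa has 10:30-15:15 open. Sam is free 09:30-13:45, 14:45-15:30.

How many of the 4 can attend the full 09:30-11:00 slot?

1

Hiro free: 08:15-09:30, 09:45-15:30, 16:45-18:00.
Ugo free: 09:45-13:45, 17:30-18:00 (invert busy blocks within the working day).
Noa free: 10:30-15:15.
Sam free: 09:30-13:45, 14:45-15:30.
Sam can make the full 09:30-11:00 slot — that's 1.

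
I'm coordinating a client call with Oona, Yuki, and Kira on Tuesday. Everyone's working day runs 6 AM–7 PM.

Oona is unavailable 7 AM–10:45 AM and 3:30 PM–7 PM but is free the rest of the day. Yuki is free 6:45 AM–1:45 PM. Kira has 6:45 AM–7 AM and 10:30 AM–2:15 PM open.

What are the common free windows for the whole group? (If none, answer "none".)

06:45-07:00, 10:45-13:45

Oona free: 06:00-07:00, 10:45-15:30 (invert busy blocks within the working day).
Yuki free: 06:45-13:45.
Kira free: 06:45-07:00, 10:30-14:15.
Oona ∩ Yuki: 06:45-07:00, 10:45-13:45.
Oona ∩ Yuki ∩ Kira: 06:45-07:00, 10:45-13:45.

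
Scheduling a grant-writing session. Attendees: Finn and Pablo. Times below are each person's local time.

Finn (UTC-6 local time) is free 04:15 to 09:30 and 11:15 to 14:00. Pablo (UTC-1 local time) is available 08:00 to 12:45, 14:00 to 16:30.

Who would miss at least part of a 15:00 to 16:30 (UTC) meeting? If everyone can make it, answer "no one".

Finn in UTC: 10:15-15:30, 17:15-20:00 (add 6h to convert from UTC-6).
Pablo in UTC: 09:00-13:45, 15:00-17:30 (add 1h to convert from UTC-1).
Finn: not fully free for 15:00-16:30. Pablo: free for 15:00-16:30.

Finn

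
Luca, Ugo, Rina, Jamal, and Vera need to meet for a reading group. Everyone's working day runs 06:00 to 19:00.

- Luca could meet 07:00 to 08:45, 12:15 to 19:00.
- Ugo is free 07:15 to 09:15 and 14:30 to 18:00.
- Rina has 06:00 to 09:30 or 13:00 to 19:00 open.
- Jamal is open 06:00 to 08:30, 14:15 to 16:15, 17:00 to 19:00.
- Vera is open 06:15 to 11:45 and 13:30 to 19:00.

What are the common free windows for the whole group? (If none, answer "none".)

07:15-08:30, 14:30-16:15, 17:00-18:00

Luca ∩ Ugo: 07:15-08:45, 14:30-18:00.
Luca ∩ Ugo ∩ Rina: 07:15-08:45, 14:30-18:00.
Luca ∩ Ugo ∩ Rina ∩ Jamal: 07:15-08:30, 14:30-16:15, 17:00-18:00.
Luca ∩ Ugo ∩ Rina ∩ Jamal ∩ Vera: 07:15-08:30, 14:30-16:15, 17:00-18:00.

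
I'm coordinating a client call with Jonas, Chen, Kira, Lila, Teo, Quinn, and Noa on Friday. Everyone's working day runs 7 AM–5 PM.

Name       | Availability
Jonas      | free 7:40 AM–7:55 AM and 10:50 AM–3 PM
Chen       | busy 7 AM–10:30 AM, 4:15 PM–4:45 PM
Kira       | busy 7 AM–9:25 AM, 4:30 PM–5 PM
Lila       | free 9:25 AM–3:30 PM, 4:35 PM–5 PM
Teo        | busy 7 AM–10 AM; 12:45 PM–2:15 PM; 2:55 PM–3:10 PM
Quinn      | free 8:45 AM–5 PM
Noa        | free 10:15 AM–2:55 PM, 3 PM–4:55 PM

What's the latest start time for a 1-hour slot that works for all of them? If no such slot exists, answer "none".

Jonas free: 07:40-07:55, 10:50-15:00.
Chen free: 10:30-16:15, 16:45-17:00 (invert busy blocks within the working day).
Kira free: 09:25-16:30 (invert busy blocks within the working day).
Lila free: 09:25-15:30, 16:35-17:00.
Teo free: 10:00-12:45, 14:15-14:55, 15:10-17:00 (invert busy blocks within the working day).
Quinn free: 08:45-17:00.
Noa free: 10:15-14:55, 15:00-16:55.
Jonas ∩ Chen: 10:50-15:00.
Jonas ∩ Chen ∩ Kira: 10:50-15:00.
Jonas ∩ Chen ∩ Kira ∩ Lila: 10:50-15:00.
Jonas ∩ Chen ∩ Kira ∩ Lila ∩ Teo: 10:50-12:45, 14:15-14:55.
Jonas ∩ Chen ∩ Kira ∩ Lila ∩ Teo ∩ Quinn: 10:50-12:45, 14:15-14:55.
Jonas ∩ Chen ∩ Kira ∩ Lila ∩ Teo ∩ Quinn ∩ Noa: 10:50-12:45, 14:15-14:55.
So the common availability across everyone is 10:50-12:45, 14:15-14:55.
The last common window of at least 60 minutes is 10:50-12:45; a 60-minute meeting can start as late as 11:45 and still end by 12:45.

11:45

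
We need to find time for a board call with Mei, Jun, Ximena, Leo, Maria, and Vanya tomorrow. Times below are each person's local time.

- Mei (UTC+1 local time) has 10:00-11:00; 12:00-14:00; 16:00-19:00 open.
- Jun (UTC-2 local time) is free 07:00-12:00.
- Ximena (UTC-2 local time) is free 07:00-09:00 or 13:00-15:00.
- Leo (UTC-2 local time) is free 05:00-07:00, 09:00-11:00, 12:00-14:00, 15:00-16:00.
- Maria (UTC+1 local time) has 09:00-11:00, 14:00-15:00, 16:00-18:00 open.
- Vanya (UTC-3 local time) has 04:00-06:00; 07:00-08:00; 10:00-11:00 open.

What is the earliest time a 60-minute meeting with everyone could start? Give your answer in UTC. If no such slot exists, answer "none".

Mei in UTC: 09:00-10:00, 11:00-13:00, 15:00-18:00 (subtract 1h to convert from UTC+1).
Jun in UTC: 09:00-14:00 (add 2h to convert from UTC-2).
Ximena in UTC: 09:00-11:00, 15:00-17:00 (add 2h to convert from UTC-2).
Leo in UTC: 07:00-09:00, 11:00-13:00, 14:00-16:00, 17:00-18:00 (add 2h to convert from UTC-2).
Maria in UTC: 08:00-10:00, 13:00-14:00, 15:00-17:00 (subtract 1h to convert from UTC+1).
Vanya in UTC: 07:00-09:00, 10:00-11:00, 13:00-14:00 (add 3h to convert from UTC-3).
Mei ∩ Jun: 09:00-10:00, 11:00-13:00.
Mei ∩ Jun ∩ Ximena: 09:00-10:00.
Mei ∩ Jun ∩ Ximena ∩ Leo: ∅.
Mei ∩ Jun ∩ Ximena ∩ Leo ∩ Maria: ∅.
Mei ∩ Jun ∩ Ximena ∩ Leo ∩ Maria ∩ Vanya: ∅.
There is no time when everyone is free.
No common window is at least 60 minutes long.

none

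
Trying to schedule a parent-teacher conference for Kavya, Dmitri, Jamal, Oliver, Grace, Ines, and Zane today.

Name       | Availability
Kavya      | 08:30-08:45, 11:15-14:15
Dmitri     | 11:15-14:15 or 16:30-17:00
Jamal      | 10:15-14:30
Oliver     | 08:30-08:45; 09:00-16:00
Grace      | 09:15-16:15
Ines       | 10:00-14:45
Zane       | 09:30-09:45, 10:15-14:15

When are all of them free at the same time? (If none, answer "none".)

11:15-14:15

Kavya ∩ Dmitri: 11:15-14:15.
Kavya ∩ Dmitri ∩ Jamal: 11:15-14:15.
Kavya ∩ Dmitri ∩ Jamal ∩ Oliver: 11:15-14:15.
Kavya ∩ Dmitri ∩ Jamal ∩ Oliver ∩ Grace: 11:15-14:15.
Kavya ∩ Dmitri ∩ Jamal ∩ Oliver ∩ Grace ∩ Ines: 11:15-14:15.
Kavya ∩ Dmitri ∩ Jamal ∩ Oliver ∩ Grace ∩ Ines ∩ Zane: 11:15-14:15.
So the common availability across everyone is 11:15-14:15.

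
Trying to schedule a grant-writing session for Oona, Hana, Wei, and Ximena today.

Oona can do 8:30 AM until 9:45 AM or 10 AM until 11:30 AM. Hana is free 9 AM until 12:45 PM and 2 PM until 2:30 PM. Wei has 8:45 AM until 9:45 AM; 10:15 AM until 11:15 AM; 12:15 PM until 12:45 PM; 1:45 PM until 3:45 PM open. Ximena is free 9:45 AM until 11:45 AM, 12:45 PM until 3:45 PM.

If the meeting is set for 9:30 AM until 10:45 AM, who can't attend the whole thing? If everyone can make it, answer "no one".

Oona, Wei, Ximena

Oona: not fully free for 09:30-10:45. Hana: free for 09:30-10:45. Wei: not fully free for 09:30-10:45. Ximena: not fully free for 09:30-10:45.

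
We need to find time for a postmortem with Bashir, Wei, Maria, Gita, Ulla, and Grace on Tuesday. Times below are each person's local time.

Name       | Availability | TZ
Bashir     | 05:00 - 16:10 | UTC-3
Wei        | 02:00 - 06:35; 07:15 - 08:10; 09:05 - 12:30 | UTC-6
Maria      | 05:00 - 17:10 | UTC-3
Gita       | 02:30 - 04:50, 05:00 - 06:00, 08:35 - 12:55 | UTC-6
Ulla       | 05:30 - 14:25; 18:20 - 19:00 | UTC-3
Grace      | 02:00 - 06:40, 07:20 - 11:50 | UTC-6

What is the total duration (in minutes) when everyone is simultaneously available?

340

Bashir in UTC: 08:00-19:10 (add 3h to convert from UTC-3).
Wei in UTC: 08:00-12:35, 13:15-14:10, 15:05-18:30 (add 6h to convert from UTC-6).
Maria in UTC: 08:00-20:10 (add 3h to convert from UTC-3).
Gita in UTC: 08:30-10:50, 11:00-12:00, 14:35-18:55 (add 6h to convert from UTC-6).
Ulla in UTC: 08:30-17:25, 21:20-22:00 (add 3h to convert from UTC-3).
Grace in UTC: 08:00-12:40, 13:20-17:50 (add 6h to convert from UTC-6).
Bashir ∩ Wei: 08:00-12:35, 13:15-14:10, 15:05-18:30.
Bashir ∩ Wei ∩ Maria: 08:00-12:35, 13:15-14:10, 15:05-18:30.
Bashir ∩ Wei ∩ Maria ∩ Gita: 08:30-10:50, 11:00-12:00, 15:05-18:30.
Bashir ∩ Wei ∩ Maria ∩ Gita ∩ Ulla: 08:30-10:50, 11:00-12:00, 15:05-17:25.
Bashir ∩ Wei ∩ Maria ∩ Gita ∩ Ulla ∩ Grace: 08:30-10:50, 11:00-12:00, 15:05-17:25.
Summing the common windows: 140 + 60 + 140 = 340 minutes.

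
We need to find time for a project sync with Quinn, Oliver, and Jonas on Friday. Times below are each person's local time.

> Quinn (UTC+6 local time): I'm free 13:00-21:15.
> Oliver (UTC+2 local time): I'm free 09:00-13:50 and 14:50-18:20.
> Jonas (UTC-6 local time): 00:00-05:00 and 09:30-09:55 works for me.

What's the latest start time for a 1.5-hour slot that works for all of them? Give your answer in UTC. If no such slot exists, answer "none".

09:30

Quinn in UTC: 07:00-15:15 (subtract 6h to convert from UTC+6).
Oliver in UTC: 07:00-11:50, 12:50-16:20 (subtract 2h to convert from UTC+2).
Jonas in UTC: 06:00-11:00, 15:30-15:55 (add 6h to convert from UTC-6).
Quinn ∩ Oliver: 07:00-11:50, 12:50-15:15.
Quinn ∩ Oliver ∩ Jonas: 07:00-11:00.
Those are the intersection windows.
The last common window of at least 90 minutes is 07:00-11:00; a 90-minute meeting can start as late as 09:30 and still end by 11:00.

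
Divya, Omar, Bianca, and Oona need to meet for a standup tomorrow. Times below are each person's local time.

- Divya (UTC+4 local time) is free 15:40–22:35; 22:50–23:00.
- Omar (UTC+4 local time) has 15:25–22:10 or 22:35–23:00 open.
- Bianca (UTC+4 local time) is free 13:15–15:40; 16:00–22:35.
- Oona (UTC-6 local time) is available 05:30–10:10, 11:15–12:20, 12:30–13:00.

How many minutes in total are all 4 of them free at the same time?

Divya in UTC: 11:40-18:35, 18:50-19:00 (subtract 4h to convert from UTC+4).
Omar in UTC: 11:25-18:10, 18:35-19:00 (subtract 4h to convert from UTC+4).
Bianca in UTC: 09:15-11:40, 12:00-18:35 (subtract 4h to convert from UTC+4).
Oona in UTC: 11:30-16:10, 17:15-18:20, 18:30-19:00 (add 6h to convert from UTC-6).
Divya ∩ Omar: 11:40-18:10, 18:50-19:00.
Divya ∩ Omar ∩ Bianca: 12:00-18:10.
Divya ∩ Omar ∩ Bianca ∩ Oona: 12:00-16:10, 17:15-18:10.
Summing the common windows: 250 + 55 = 305 minutes.

305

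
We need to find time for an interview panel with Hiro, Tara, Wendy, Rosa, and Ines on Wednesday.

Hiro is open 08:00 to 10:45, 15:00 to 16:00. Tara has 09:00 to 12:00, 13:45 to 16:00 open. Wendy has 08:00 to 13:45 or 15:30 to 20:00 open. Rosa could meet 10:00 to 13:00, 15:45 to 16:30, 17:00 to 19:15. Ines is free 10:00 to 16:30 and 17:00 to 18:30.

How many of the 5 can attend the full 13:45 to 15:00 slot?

2

Tara and Ines can make the full 13:45-15:00 slot — that's 2.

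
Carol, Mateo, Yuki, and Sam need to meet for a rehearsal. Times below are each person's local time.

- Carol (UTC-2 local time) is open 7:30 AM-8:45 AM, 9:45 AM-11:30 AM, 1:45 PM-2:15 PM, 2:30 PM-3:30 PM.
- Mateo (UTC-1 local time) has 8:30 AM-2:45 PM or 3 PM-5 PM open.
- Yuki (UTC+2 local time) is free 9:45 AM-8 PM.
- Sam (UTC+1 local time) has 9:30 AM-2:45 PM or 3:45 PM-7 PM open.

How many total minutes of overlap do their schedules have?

Carol in UTC: 09:30-10:45, 11:45-13:30, 15:45-16:15, 16:30-17:30 (add 2h to convert from UTC-2).
Mateo in UTC: 09:30-15:45, 16:00-18:00 (add 1h to convert from UTC-1).
Yuki in UTC: 07:45-18:00 (subtract 2h to convert from UTC+2).
Sam in UTC: 08:30-13:45, 14:45-18:00 (subtract 1h to convert from UTC+1).
Carol ∩ Mateo: 09:30-10:45, 11:45-13:30, 16:00-16:15, 16:30-17:30.
Carol ∩ Mateo ∩ Yuki: 09:30-10:45, 11:45-13:30, 16:00-16:15, 16:30-17:30.
Carol ∩ Mateo ∩ Yuki ∩ Sam: 09:30-10:45, 11:45-13:30, 16:00-16:15, 16:30-17:30.
Those are the intersection windows.
Summing the common windows: 75 + 105 + 15 + 60 = 255 minutes.

255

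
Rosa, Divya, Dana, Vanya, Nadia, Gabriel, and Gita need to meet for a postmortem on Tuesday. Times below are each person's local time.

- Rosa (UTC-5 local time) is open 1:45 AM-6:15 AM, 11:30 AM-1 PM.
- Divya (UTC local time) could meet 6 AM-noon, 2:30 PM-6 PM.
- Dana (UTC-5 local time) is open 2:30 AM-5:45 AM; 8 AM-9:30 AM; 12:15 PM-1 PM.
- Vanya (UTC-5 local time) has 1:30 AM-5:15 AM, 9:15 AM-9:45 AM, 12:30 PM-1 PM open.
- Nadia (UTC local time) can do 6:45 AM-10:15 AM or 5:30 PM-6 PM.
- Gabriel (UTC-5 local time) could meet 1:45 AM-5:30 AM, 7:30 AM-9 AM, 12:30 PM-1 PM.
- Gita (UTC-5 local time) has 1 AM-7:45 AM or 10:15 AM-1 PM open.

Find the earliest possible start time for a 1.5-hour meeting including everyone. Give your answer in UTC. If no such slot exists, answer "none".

07:30

Rosa in UTC: 06:45-11:15, 16:30-18:00 (add 5h to convert from UTC-5).
Divya in UTC: 06:00-12:00, 14:30-18:00.
Dana in UTC: 07:30-10:45, 13:00-14:30, 17:15-18:00 (add 5h to convert from UTC-5).
Vanya in UTC: 06:30-10:15, 14:15-14:45, 17:30-18:00 (add 5h to convert from UTC-5).
Nadia in UTC: 06:45-10:15, 17:30-18:00.
Gabriel in UTC: 06:45-10:30, 12:30-14:00, 17:30-18:00 (add 5h to convert from UTC-5).
Gita in UTC: 06:00-12:45, 15:15-18:00 (add 5h to convert from UTC-5).
Rosa ∩ Divya: 06:45-11:15, 16:30-18:00.
Rosa ∩ Divya ∩ Dana: 07:30-10:45, 17:15-18:00.
Rosa ∩ Divya ∩ Dana ∩ Vanya: 07:30-10:15, 17:30-18:00.
Rosa ∩ Divya ∩ Dana ∩ Vanya ∩ Nadia: 07:30-10:15, 17:30-18:00.
Rosa ∩ Divya ∩ Dana ∩ Vanya ∩ Nadia ∩ Gabriel: 07:30-10:15, 17:30-18:00.
Rosa ∩ Divya ∩ Dana ∩ Vanya ∩ Nadia ∩ Gabriel ∩ Gita: 07:30-10:15, 17:30-18:00.
So the common availability across everyone is 07:30-10:15, 17:30-18:00.
The first common window of at least 90 minutes is 07:30-10:15, so the earliest start is 07:30.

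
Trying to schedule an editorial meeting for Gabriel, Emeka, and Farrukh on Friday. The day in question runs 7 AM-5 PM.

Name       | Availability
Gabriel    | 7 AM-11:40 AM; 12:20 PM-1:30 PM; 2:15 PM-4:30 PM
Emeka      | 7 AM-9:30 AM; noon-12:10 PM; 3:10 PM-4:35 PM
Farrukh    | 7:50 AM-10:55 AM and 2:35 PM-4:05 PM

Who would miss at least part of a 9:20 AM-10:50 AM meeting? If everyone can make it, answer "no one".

Emeka

Gabriel: free for 09:20-10:50. Emeka: not fully free for 09:20-10:50. Farrukh: free for 09:20-10:50.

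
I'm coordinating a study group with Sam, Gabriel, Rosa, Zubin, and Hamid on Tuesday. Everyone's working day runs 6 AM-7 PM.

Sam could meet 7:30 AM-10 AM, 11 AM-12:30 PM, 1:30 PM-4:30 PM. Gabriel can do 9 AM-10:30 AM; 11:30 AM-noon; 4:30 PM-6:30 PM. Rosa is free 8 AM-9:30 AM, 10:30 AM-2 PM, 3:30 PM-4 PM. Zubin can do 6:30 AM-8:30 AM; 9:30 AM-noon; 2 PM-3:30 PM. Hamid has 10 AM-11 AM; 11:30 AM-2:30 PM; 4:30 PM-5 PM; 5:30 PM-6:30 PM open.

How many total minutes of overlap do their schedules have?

Sam ∩ Gabriel: 09:00-10:00, 11:30-12:00.
Sam ∩ Gabriel ∩ Rosa: 09:00-09:30, 11:30-12:00.
Sam ∩ Gabriel ∩ Rosa ∩ Zubin: 11:30-12:00.
Sam ∩ Gabriel ∩ Rosa ∩ Zubin ∩ Hamid: 11:30-12:00.
That's a single block of 30 minutes.

30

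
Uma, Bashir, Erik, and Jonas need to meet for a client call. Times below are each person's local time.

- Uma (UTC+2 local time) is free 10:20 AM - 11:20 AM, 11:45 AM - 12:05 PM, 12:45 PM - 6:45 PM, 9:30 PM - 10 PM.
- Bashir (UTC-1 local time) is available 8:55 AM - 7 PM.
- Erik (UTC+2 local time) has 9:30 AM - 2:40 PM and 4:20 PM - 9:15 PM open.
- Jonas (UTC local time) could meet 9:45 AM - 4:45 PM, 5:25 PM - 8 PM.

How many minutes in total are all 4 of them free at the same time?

Uma in UTC: 08:20-09:20, 09:45-10:05, 10:45-16:45, 19:30-20:00 (subtract 2h to convert from UTC+2).
Bashir in UTC: 09:55-20:00 (add 1h to convert from UTC-1).
Erik in UTC: 07:30-12:40, 14:20-19:15 (subtract 2h to convert from UTC+2).
Jonas in UTC: 09:45-16:45, 17:25-20:00.
Uma ∩ Bashir: 09:55-10:05, 10:45-16:45, 19:30-20:00.
Uma ∩ Bashir ∩ Erik: 09:55-10:05, 10:45-12:40, 14:20-16:45.
Uma ∩ Bashir ∩ Erik ∩ Jonas: 09:55-10:05, 10:45-12:40, 14:20-16:45.
Summing the common windows: 10 + 115 + 145 = 270 minutes.

270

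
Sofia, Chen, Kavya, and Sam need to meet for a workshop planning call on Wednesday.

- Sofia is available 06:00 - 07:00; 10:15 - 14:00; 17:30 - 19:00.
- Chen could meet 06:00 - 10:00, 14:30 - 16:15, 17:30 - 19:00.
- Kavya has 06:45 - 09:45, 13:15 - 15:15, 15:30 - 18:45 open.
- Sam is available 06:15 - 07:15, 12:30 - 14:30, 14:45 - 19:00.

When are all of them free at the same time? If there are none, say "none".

06:45-07:00, 17:30-18:45

Sofia ∩ Chen: 06:00-07:00, 17:30-19:00.
Sofia ∩ Chen ∩ Kavya: 06:45-07:00, 17:30-18:45.
Sofia ∩ Chen ∩ Kavya ∩ Sam: 06:45-07:00, 17:30-18:45.
So the common availability across everyone is 06:45-07:00, 17:30-18:45.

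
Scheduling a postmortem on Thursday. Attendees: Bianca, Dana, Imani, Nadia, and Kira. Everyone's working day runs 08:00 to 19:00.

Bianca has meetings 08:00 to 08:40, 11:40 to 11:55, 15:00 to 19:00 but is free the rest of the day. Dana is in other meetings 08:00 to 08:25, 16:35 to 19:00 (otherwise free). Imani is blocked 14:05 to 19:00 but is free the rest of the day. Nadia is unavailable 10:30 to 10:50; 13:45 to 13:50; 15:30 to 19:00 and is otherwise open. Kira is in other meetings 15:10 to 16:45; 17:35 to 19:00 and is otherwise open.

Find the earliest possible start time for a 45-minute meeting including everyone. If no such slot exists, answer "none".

08:40

Bianca free: 08:40-11:40, 11:55-15:00 (invert busy blocks within the working day).
Dana free: 08:25-16:35 (invert busy blocks within the working day).
Imani free: 08:00-14:05 (invert busy blocks within the working day).
Nadia free: 08:00-10:30, 10:50-13:45, 13:50-15:30 (invert busy blocks within the working day).
Kira free: 08:00-15:10, 16:45-17:35 (invert busy blocks within the working day).
Bianca ∩ Dana: 08:40-11:40, 11:55-15:00.
Bianca ∩ Dana ∩ Imani: 08:40-11:40, 11:55-14:05.
Bianca ∩ Dana ∩ Imani ∩ Nadia: 08:40-10:30, 10:50-11:40, 11:55-13:45, 13:50-14:05.
Bianca ∩ Dana ∩ Imani ∩ Nadia ∩ Kira: 08:40-10:30, 10:50-11:40, 11:55-13:45, 13:50-14:05.
The first common window of at least 45 minutes is 08:40-10:30, so the earliest start is 08:40.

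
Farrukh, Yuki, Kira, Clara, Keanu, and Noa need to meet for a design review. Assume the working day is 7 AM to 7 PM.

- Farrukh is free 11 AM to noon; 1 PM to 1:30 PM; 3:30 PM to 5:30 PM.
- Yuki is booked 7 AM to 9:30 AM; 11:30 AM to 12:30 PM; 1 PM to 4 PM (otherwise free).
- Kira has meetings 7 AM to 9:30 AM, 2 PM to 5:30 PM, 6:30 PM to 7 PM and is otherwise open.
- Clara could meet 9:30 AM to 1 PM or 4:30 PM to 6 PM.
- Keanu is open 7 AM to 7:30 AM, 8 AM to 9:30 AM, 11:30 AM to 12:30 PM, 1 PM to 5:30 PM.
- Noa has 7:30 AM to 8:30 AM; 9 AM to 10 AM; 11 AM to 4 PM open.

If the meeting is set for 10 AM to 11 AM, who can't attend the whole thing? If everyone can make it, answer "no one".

Farrukh, Keanu, Noa

Farrukh free: 11:00-12:00, 13:00-13:30, 15:30-17:30.
Yuki free: 09:30-11:30, 12:30-13:00, 16:00-19:00 (invert busy blocks within the working day).
Kira free: 09:30-14:00, 17:30-18:30 (invert busy blocks within the working day).
Clara free: 09:30-13:00, 16:30-18:00.
Keanu free: 07:00-07:30, 08:00-09:30, 11:30-12:30, 13:00-17:30.
Noa free: 07:30-08:30, 09:00-10:00, 11:00-16:00.
Farrukh: not fully free for 10:00-11:00. Yuki: free for 10:00-11:00. Kira: free for 10:00-11:00. Clara: free for 10:00-11:00. Keanu: not fully free for 10:00-11:00. Noa: not fully free for 10:00-11:00.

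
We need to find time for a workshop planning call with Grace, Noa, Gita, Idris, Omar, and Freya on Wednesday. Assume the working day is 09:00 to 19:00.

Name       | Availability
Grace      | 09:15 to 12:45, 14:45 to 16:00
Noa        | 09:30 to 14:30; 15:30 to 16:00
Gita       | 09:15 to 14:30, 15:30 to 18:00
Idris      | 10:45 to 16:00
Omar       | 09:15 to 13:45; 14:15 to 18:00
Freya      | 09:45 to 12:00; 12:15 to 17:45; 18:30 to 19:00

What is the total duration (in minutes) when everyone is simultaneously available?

135

Grace ∩ Noa: 09:30-12:45, 15:30-16:00.
Grace ∩ Noa ∩ Gita: 09:30-12:45, 15:30-16:00.
Grace ∩ Noa ∩ Gita ∩ Idris: 10:45-12:45, 15:30-16:00.
Grace ∩ Noa ∩ Gita ∩ Idris ∩ Omar: 10:45-12:45, 15:30-16:00.
Grace ∩ Noa ∩ Gita ∩ Idris ∩ Omar ∩ Freya: 10:45-12:00, 12:15-12:45, 15:30-16:00.
Summing the common windows: 75 + 30 + 30 = 135 minutes.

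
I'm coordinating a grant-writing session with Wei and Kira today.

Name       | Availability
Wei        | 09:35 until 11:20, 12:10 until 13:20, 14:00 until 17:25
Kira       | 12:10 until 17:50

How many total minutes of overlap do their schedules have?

275

Wei ∩ Kira: 12:10-13:20, 14:00-17:25.
Summing the common windows: 70 + 205 = 275 minutes.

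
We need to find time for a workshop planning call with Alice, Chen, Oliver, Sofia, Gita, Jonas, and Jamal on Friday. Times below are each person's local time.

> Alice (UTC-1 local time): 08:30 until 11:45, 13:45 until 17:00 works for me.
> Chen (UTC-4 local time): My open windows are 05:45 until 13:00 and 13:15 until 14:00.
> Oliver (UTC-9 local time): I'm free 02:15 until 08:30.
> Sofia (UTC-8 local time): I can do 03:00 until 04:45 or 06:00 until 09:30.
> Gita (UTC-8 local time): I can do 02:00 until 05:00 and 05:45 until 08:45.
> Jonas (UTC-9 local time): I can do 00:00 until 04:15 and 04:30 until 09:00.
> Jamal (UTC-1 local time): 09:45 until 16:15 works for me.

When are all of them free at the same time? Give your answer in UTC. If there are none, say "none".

Alice in UTC: 09:30-12:45, 14:45-18:00 (add 1h to convert from UTC-1).
Chen in UTC: 09:45-17:00, 17:15-18:00 (add 4h to convert from UTC-4).
Oliver in UTC: 11:15-17:30 (add 9h to convert from UTC-9).
Sofia in UTC: 11:00-12:45, 14:00-17:30 (add 8h to convert from UTC-8).
Gita in UTC: 10:00-13:00, 13:45-16:45 (add 8h to convert from UTC-8).
Jonas in UTC: 09:00-13:15, 13:30-18:00 (add 9h to convert from UTC-9).
Jamal in UTC: 10:45-17:15 (add 1h to convert from UTC-1).
Alice ∩ Chen: 09:45-12:45, 14:45-17:00, 17:15-18:00.
Alice ∩ Chen ∩ Oliver: 11:15-12:45, 14:45-17:00, 17:15-17:30.
Alice ∩ Chen ∩ Oliver ∩ Sofia: 11:15-12:45, 14:45-17:00, 17:15-17:30.
Alice ∩ Chen ∩ Oliver ∩ Sofia ∩ Gita: 11:15-12:45, 14:45-16:45.
Alice ∩ Chen ∩ Oliver ∩ Sofia ∩ Gita ∩ Jonas: 11:15-12:45, 14:45-16:45.
Alice ∩ Chen ∩ Oliver ∩ Sofia ∩ Gita ∩ Jonas ∩ Jamal: 11:15-12:45, 14:45-16:45.
So the common availability across everyone is 11:15-12:45, 14:45-16:45.

11:15-12:45, 14:45-16:45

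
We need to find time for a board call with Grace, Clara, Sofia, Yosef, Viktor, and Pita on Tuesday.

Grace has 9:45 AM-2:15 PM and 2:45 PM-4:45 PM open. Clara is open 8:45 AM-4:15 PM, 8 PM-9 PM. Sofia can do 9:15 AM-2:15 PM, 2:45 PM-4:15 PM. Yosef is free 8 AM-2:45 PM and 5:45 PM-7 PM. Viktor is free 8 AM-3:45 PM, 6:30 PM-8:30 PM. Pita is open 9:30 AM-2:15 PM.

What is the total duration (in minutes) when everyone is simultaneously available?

270

Grace ∩ Clara: 09:45-14:15, 14:45-16:15.
Grace ∩ Clara ∩ Sofia: 09:45-14:15, 14:45-16:15.
Grace ∩ Clara ∩ Sofia ∩ Yosef: 09:45-14:15.
Grace ∩ Clara ∩ Sofia ∩ Yosef ∩ Viktor: 09:45-14:15.
Grace ∩ Clara ∩ Sofia ∩ Yosef ∩ Viktor ∩ Pita: 09:45-14:15.
That's a single block of 270 minutes.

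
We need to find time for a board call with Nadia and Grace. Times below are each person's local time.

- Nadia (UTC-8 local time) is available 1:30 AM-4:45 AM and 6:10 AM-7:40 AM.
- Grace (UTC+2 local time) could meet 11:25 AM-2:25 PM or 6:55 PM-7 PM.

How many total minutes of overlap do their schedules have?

Nadia in UTC: 09:30-12:45, 14:10-15:40 (add 8h to convert from UTC-8).
Grace in UTC: 09:25-12:25, 16:55-17:00 (subtract 2h to convert from UTC+2).
Nadia ∩ Grace: 09:30-12:25.
That's a single block of 175 minutes.

175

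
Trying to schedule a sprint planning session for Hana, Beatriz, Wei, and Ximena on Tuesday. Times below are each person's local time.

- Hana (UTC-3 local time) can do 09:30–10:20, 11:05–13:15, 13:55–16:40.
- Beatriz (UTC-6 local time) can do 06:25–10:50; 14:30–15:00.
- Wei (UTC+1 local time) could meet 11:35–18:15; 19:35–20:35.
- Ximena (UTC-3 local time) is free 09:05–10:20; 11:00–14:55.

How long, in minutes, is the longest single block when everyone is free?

130

Hana in UTC: 12:30-13:20, 14:05-16:15, 16:55-19:40 (add 3h to convert from UTC-3).
Beatriz in UTC: 12:25-16:50, 20:30-21:00 (add 6h to convert from UTC-6).
Wei in UTC: 10:35-17:15, 18:35-19:35 (subtract 1h to convert from UTC+1).
Ximena in UTC: 12:05-13:20, 14:00-17:55 (add 3h to convert from UTC-3).
Hana ∩ Beatriz: 12:30-13:20, 14:05-16:15.
Hana ∩ Beatriz ∩ Wei: 12:30-13:20, 14:05-16:15.
Hana ∩ Beatriz ∩ Wei ∩ Ximena: 12:30-13:20, 14:05-16:15.
Those are the intersection windows.
The longest is 14:05-16:15 at 130 minutes.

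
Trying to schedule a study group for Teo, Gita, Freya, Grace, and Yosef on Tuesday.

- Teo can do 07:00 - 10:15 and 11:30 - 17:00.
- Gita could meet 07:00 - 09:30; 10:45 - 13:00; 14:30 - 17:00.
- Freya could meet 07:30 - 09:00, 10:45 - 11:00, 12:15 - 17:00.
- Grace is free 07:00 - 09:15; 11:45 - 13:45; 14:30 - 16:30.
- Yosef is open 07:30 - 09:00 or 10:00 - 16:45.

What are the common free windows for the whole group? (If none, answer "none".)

07:30-09:00, 12:15-13:00, 14:30-16:30

Teo ∩ Gita: 07:00-09:30, 11:30-13:00, 14:30-17:00.
Teo ∩ Gita ∩ Freya: 07:30-09:00, 12:15-13:00, 14:30-17:00.
Teo ∩ Gita ∩ Freya ∩ Grace: 07:30-09:00, 12:15-13:00, 14:30-16:30.
Teo ∩ Gita ∩ Freya ∩ Grace ∩ Yosef: 07:30-09:00, 12:15-13:00, 14:30-16:30.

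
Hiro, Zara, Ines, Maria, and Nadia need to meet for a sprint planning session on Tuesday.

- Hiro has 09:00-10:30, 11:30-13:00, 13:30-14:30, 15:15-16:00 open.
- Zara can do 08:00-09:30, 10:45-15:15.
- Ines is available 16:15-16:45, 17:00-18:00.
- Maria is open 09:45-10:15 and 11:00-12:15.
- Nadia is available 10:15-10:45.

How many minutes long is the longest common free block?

0

Hiro ∩ Zara: 09:00-09:30, 11:30-13:00, 13:30-14:30.
Hiro ∩ Zara ∩ Ines: ∅.
Hiro ∩ Zara ∩ Ines ∩ Maria: ∅.
Hiro ∩ Zara ∩ Ines ∩ Maria ∩ Nadia: ∅.
There is no time when everyone is free.
No common window exists, so the longest block is 0 minutes.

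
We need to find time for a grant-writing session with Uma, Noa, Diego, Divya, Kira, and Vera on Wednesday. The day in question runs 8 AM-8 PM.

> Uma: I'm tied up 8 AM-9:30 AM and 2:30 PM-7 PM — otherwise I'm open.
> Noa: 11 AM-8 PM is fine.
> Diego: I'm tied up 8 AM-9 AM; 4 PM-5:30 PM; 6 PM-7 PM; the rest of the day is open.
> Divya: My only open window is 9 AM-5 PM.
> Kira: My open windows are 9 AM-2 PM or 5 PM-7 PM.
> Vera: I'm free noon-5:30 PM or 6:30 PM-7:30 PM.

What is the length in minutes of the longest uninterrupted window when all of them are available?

Uma free: 09:30-14:30, 19:00-20:00 (invert busy blocks within the working day).
Noa free: 11:00-20:00.
Diego free: 09:00-16:00, 17:30-18:00, 19:00-20:00 (invert busy blocks within the working day).
Divya free: 09:00-17:00.
Kira free: 09:00-14:00, 17:00-19:00.
Vera free: 12:00-17:30, 18:30-19:30.
Uma ∩ Noa: 11:00-14:30, 19:00-20:00.
Uma ∩ Noa ∩ Diego: 11:00-14:30, 19:00-20:00.
Uma ∩ Noa ∩ Diego ∩ Divya: 11:00-14:30.
Uma ∩ Noa ∩ Diego ∩ Divya ∩ Kira: 11:00-14:00.
Uma ∩ Noa ∩ Diego ∩ Divya ∩ Kira ∩ Vera: 12:00-14:00.
The longest is 12:00-14:00 at 120 minutes.

120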